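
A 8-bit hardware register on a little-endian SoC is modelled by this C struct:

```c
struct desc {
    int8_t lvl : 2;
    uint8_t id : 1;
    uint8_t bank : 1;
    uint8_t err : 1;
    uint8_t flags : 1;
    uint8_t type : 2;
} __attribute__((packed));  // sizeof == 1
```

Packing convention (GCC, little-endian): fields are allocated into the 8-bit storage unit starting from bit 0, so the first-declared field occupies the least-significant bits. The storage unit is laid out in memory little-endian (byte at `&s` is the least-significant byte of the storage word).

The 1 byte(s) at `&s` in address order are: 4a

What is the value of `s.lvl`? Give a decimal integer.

-2

[0]=0x4a (little-endian) → word 0x4a
lvl:2 @ bit 0 → (0x4a>>0)&0x3 = 0x2  ←
id:1 @ bit 2 → (0x4a>>2)&0x1 = 0x0
bank:1 @ bit 3 → (0x4a>>3)&0x1 = 0x1
err:1 @ bit 4 → (0x4a>>4)&0x1 = 0x0
flags:1 @ bit 5 → (0x4a>>5)&0x1 = 0x0
type:2 @ bit 6 → (0x4a>>6)&0x3 = 0x1
lvl signed 2b, MSB=1: 2 - 4 = -2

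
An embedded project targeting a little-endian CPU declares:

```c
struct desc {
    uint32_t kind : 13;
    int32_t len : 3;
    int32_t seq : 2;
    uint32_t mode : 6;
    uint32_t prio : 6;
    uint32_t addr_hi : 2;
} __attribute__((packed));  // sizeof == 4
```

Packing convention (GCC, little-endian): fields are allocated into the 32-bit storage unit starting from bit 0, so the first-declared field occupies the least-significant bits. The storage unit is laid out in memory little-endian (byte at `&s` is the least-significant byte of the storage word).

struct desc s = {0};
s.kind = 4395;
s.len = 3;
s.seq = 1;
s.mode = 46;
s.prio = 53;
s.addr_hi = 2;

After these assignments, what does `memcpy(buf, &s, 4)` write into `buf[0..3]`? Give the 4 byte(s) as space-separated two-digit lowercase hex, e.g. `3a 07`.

2b 71 b9 b5

kind (13b) val=4395 bits=0x112b at bit 0: 0x0000112b
len (3b) val=3 bits=0x3 at bit 13: 0x0000712b
seq (2b) val=1 bits=0x1 at bit 16: 0x0001712b
mode (6b) val=46 bits=0x2e at bit 18: 0x00b9712b
prio (6b) val=53 bits=0x35 at bit 24: 0x35b9712b
addr_hi (2b) val=2 bits=0x2 at bit 30: 0xb5b9712b
word = 0xb5b9712b → little-endian bytes:
  [0]=0x2b  [1]=0x71  [2]=0xb9  [3]=0xb5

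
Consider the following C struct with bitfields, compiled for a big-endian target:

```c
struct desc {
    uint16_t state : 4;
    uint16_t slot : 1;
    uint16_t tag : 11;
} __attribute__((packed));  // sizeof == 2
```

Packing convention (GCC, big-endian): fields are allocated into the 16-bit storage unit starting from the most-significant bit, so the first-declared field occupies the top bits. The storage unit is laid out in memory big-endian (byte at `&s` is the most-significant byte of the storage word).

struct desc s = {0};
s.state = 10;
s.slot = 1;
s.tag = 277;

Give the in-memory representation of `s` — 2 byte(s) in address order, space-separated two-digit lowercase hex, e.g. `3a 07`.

state (4b) val=10 bits=0xa at bit 12: 0xa000
slot (1b) val=1 bits=0x1 at bit 11: 0xa800
tag (11b) val=277 bits=0x115 at bit 0: 0xa915
word = 0xa915 → big-endian bytes:
  [0]=0xa9  [1]=0x15

a9 15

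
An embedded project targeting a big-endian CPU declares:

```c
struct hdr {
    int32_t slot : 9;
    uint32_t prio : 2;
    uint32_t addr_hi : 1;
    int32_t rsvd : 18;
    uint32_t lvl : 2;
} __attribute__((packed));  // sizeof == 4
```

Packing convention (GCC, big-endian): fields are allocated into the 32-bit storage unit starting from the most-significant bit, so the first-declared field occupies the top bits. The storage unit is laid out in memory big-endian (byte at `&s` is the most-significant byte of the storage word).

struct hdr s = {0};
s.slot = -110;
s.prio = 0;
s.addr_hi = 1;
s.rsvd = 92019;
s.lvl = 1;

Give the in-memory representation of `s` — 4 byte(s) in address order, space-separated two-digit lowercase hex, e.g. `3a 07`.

c9 15 9d cd

slot:9 = -110 → 0x192 << 23 → word 0xc9000000
prio:2 = 0 → 0x0 << 21 → word 0xc9000000
addr_hi:1 = 1 → 0x1 << 20 → word 0xc9100000
rsvd:18 = 92019 → 0x16773 << 2 → word 0xc9159dcc
lvl:2 = 1 → 0x1 << 0 → word 0xc9159dcd
word = 0xc9159dcd → big-endian bytes:
  [0]=0xc9  [1]=0x15  [2]=0x9d  [3]=0xcd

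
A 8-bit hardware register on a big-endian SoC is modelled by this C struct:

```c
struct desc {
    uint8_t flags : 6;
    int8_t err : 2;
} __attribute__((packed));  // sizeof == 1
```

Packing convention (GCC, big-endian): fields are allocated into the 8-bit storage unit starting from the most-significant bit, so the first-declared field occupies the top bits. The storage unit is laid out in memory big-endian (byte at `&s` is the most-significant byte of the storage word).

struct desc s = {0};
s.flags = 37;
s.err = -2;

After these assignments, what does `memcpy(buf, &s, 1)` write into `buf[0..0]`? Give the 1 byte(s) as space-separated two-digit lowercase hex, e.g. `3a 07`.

flags:6 = 37 → 0x25 << 2 → word 0x94
err:2 = -2 → 0x2 << 0 → word 0x96
word = 0x96 → big-endian bytes:
  [0]=0x96

96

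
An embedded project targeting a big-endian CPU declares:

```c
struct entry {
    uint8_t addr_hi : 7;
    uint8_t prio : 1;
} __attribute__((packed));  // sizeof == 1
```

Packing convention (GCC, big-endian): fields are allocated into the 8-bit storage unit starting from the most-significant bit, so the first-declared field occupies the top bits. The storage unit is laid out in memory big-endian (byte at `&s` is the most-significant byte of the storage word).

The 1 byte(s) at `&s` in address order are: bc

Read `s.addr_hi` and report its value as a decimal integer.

94

[0]=0xbc (big-endian) → word 0xbc
addr_hi:7 @ bit 1 → (0xbc>>1)&0x7f = 0x5e  ←
prio:1 @ bit 0 → (0xbc>>0)&0x1 = 0x0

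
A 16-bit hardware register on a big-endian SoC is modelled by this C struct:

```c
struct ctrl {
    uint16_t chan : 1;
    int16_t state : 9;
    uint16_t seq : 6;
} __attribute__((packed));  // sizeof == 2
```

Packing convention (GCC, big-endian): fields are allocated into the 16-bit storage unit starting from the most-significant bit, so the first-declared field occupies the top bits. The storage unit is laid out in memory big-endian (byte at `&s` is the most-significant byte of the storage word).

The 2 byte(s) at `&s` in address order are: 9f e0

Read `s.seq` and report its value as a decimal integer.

32

[0]=0x9f [1]=0xe0 (big-endian) → word 0x9fe0
chan [15+:1] = (word>>15) & 0x1 = 1
state [6+:9] = (word>>6) & 0x1ff = 127
seq [0+:6] = (word>>0) & 0x3f = 32  ←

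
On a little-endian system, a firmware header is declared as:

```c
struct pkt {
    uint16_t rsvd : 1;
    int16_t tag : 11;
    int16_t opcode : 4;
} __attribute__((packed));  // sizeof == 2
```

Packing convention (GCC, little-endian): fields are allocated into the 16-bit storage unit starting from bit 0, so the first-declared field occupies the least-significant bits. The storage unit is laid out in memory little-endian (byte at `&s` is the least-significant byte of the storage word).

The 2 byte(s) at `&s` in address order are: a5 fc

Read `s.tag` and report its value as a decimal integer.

-430

[0]=0xa5 [1]=0xfc (little-endian) → word 0xfca5
rsvd:1 @ bit 0 → (0xfca5>>0)&0x1 = 0x1
tag:11 @ bit 1 → (0xfca5>>1)&0x7ff = 0x652  ←
opcode:4 @ bit 12 → (0xfca5>>12)&0xf = 0xf
tag signed 11b, MSB=1: 1618 - 2048 = -430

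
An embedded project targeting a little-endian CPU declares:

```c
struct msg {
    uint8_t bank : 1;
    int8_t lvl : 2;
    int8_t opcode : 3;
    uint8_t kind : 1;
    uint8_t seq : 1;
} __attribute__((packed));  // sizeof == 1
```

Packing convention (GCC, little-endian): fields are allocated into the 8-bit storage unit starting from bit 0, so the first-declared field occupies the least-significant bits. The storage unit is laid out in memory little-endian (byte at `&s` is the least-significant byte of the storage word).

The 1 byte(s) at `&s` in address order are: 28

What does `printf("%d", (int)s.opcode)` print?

-3

[0]=0x28 (little-endian) → word 0x28
bank [0+:1] = (word>>0) & 0x1 = 0
lvl [1+:2] = (word>>1) & 0x3 = 0
opcode [3+:3] = (word>>3) & 0x7 = 5  ←
kind [6+:1] = (word>>6) & 0x1 = 0
seq [7+:1] = (word>>7) & 0x1 = 0
opcode signed 3b, MSB=1: 5 - 8 = -3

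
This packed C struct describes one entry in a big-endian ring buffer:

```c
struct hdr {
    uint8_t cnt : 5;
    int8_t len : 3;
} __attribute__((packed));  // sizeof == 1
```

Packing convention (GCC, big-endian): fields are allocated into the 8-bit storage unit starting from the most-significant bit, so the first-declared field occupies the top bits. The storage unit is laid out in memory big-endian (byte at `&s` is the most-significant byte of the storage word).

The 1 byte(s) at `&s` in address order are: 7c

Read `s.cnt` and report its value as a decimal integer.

[0]=0x7c (big-endian) → word 0x7c
cnt [3+:5] = (word>>3) & 0x1f = 15  ←
len [0+:3] = (word>>0) & 0x7 = 4

15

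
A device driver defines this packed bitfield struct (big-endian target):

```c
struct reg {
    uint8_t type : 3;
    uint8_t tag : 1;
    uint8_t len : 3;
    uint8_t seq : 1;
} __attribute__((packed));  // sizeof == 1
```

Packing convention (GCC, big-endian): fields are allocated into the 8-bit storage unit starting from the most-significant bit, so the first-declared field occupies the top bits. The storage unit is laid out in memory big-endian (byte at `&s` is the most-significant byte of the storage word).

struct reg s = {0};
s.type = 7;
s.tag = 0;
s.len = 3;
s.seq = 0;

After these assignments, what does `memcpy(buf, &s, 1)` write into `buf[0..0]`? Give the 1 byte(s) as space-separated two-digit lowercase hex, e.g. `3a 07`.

[5+:3] type=7 & 0x7 = 0x7; word=0xe0
[4+:1] tag=0 & 0x1 = 0x0; word=0xe0
[1+:3] len=3 & 0x7 = 0x3; word=0xe6
[0+:1] seq=0 & 0x1 = 0x0; word=0xe6
word = 0xe6 → big-endian bytes:
  [0]=0xe6

e6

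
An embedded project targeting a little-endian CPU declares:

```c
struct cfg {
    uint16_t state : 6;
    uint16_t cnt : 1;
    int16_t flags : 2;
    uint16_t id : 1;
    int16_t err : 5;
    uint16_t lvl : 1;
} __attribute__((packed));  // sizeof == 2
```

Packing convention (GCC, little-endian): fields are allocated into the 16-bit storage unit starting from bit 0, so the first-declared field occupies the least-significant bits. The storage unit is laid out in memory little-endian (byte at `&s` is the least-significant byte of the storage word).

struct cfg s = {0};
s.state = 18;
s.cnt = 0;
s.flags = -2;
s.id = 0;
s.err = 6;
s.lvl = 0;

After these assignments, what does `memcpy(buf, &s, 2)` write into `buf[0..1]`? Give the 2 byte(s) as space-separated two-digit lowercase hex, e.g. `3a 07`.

12 19

state:6 = 18 → 0x12 << 0 → word 0x0012
cnt:1 = 0 → 0x0 << 6 → word 0x0012
flags:2 = -2 → 0x2 << 7 → word 0x0112
id:1 = 0 → 0x0 << 9 → word 0x0112
err:5 = 6 → 0x6 << 10 → word 0x1912
lvl:1 = 0 → 0x0 << 15 → word 0x1912
word = 0x1912 → little-endian bytes:
  [0]=0x12  [1]=0x19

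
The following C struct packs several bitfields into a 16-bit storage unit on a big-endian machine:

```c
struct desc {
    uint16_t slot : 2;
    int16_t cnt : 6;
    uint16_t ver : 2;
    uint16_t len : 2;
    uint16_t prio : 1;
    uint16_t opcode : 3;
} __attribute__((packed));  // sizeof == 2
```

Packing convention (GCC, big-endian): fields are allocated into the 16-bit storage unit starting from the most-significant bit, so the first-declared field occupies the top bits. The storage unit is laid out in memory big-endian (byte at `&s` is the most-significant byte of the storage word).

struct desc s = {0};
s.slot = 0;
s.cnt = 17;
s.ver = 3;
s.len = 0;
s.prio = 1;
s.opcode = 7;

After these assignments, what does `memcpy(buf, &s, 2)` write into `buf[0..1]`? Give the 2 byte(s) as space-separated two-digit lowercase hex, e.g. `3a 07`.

11 cf

[14+:2] slot=0 & 0x3 = 0x0; word=0x0000
[8+:6] cnt=17 & 0x3f = 0x11; word=0x1100
[6+:2] ver=3 & 0x3 = 0x3; word=0x11c0
[4+:2] len=0 & 0x3 = 0x0; word=0x11c0
[3+:1] prio=1 & 0x1 = 0x1; word=0x11c8
[0+:3] opcode=7 & 0x7 = 0x7; word=0x11cf
word = 0x11cf → big-endian bytes:
  [0]=0x11  [1]=0xcf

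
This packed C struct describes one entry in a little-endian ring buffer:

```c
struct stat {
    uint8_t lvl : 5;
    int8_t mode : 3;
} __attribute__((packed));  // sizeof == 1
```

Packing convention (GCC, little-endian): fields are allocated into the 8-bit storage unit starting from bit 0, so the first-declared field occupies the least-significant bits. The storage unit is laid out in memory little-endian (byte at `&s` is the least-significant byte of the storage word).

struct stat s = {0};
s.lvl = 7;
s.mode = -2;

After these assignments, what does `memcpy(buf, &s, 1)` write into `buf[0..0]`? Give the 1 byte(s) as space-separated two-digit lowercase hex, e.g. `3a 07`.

lvl (5b) val=7 bits=0x7 at bit 0: 0x07
mode (3b) val=-2 bits=0x6 at bit 5: 0xc7
word = 0xc7 → little-endian bytes:
  [0]=0xc7

c7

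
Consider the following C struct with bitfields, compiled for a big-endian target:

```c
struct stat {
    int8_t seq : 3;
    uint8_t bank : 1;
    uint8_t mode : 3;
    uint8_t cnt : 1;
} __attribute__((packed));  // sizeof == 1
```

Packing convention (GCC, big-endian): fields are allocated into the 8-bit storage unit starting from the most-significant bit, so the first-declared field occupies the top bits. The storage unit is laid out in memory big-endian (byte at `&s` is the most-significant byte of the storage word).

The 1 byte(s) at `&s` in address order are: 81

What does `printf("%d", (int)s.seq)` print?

-4

[0]=0x81 (big-endian) → word 0x81
seq [5+:3] = (word>>5) & 0x7 = 4  ←
bank [4+:1] = (word>>4) & 0x1 = 0
mode [1+:3] = (word>>1) & 0x7 = 0
cnt [0+:1] = (word>>0) & 0x1 = 1
seq signed 3b, MSB=1: 4 - 8 = -4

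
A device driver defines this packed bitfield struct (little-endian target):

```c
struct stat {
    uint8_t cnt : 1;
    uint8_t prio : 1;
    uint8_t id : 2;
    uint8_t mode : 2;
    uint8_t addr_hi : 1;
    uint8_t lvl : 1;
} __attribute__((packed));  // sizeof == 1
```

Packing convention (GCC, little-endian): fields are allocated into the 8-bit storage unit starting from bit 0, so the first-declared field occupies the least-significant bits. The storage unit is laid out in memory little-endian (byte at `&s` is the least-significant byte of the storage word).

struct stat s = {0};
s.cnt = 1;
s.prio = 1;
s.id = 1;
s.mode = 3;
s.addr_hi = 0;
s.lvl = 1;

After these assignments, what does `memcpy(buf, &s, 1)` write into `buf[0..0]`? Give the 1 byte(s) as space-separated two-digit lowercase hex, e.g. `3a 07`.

b7

[0+:1] cnt=1 & 0x1 = 0x1; word=0x01
[1+:1] prio=1 & 0x1 = 0x1; word=0x03
[2+:2] id=1 & 0x3 = 0x1; word=0x07
[4+:2] mode=3 & 0x3 = 0x3; word=0x37
[6+:1] addr_hi=0 & 0x1 = 0x0; word=0x37
[7+:1] lvl=1 & 0x1 = 0x1; word=0xb7
word = 0xb7 → little-endian bytes:
  [0]=0xb7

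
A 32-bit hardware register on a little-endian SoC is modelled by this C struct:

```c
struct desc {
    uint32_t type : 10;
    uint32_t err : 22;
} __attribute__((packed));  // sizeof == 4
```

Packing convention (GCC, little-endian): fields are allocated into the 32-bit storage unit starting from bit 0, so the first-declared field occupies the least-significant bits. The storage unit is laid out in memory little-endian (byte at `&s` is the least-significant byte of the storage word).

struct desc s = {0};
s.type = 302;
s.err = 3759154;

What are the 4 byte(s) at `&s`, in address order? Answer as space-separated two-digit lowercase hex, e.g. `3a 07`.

2e c9 70 e5

type (10b) val=302 bits=0x12e at bit 0: 0x0000012e
err (22b) val=3759154 bits=0x395c32 at bit 10: 0xe570c92e
word = 0xe570c92e → little-endian bytes:
  [0]=0x2e  [1]=0xc9  [2]=0x70  [3]=0xe5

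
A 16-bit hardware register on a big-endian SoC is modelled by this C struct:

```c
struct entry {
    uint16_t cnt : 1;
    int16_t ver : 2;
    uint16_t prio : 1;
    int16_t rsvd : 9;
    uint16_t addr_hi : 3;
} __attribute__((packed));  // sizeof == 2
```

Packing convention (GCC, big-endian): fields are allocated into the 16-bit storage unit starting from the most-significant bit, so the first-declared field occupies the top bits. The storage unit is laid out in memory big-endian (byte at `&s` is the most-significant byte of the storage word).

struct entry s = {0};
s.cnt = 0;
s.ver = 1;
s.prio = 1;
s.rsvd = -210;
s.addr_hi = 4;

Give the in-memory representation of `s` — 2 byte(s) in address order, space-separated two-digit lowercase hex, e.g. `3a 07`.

[15+:1] cnt=0 & 0x1 = 0x0; word=0x0000
[13+:2] ver=1 & 0x3 = 0x1; word=0x2000
[12+:1] prio=1 & 0x1 = 0x1; word=0x3000
[3+:9] rsvd=-210 & 0x1ff = 0x12e; word=0x3970
[0+:3] addr_hi=4 & 0x7 = 0x4; word=0x3974
word = 0x3974 → big-endian bytes:
  [0]=0x39  [1]=0x74

39 74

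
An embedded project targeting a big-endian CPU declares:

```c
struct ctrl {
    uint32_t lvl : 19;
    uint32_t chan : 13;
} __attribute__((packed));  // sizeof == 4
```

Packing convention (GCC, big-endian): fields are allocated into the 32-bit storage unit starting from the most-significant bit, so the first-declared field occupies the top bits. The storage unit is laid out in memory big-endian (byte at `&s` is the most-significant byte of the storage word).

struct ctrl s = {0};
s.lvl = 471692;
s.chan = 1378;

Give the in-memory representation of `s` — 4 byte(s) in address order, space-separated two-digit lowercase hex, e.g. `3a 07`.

e6 51 85 62

lvl (19b) val=471692 bits=0x7328c at bit 13: 0xe6518000
chan (13b) val=1378 bits=0x562 at bit 0: 0xe6518562
word = 0xe6518562 → big-endian bytes:
  [0]=0xe6  [1]=0x51  [2]=0x85  [3]=0x62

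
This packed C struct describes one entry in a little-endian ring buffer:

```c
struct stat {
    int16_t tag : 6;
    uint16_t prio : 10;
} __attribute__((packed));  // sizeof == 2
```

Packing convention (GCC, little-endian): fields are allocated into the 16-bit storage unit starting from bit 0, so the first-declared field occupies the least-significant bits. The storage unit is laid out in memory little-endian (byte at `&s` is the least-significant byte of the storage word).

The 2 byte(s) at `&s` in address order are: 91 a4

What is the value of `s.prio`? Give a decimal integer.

658

[0]=0x91 [1]=0xa4 (little-endian) → word 0xa491
tag:6 @ bit 0 → (0xa491>>0)&0x3f = 0x11
prio:10 @ bit 6 → (0xa491>>6)&0x3ff = 0x292  ←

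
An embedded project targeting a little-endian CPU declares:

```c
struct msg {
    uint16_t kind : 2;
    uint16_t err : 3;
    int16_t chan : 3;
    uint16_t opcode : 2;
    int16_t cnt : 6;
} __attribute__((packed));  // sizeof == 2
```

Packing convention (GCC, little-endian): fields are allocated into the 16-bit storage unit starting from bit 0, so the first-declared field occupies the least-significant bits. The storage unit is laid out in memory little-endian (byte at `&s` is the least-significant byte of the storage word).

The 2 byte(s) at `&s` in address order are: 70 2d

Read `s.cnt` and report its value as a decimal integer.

11

[0]=0x70 [1]=0x2d (little-endian) → word 0x2d70
kind:2 @ bit 0 → (0x2d70>>0)&0x3 = 0x0
err:3 @ bit 2 → (0x2d70>>2)&0x7 = 0x4
chan:3 @ bit 5 → (0x2d70>>5)&0x7 = 0x3
opcode:2 @ bit 8 → (0x2d70>>8)&0x3 = 0x1
cnt:6 @ bit 10 → (0x2d70>>10)&0x3f = 0xb  ←
cnt signed 6b, MSB=0: value = 11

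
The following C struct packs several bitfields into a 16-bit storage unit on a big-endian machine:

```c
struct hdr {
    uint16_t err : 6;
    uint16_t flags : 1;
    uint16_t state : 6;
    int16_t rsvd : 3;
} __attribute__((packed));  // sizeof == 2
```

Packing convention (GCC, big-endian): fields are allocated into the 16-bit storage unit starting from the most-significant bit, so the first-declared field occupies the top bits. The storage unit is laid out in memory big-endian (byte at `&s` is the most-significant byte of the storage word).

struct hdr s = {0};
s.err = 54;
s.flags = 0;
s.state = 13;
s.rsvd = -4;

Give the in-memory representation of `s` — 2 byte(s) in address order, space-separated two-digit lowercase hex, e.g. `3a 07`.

d8 6c

[10+:6] err=54 & 0x3f = 0x36; word=0xd800
[9+:1] flags=0 & 0x1 = 0x0; word=0xd800
[3+:6] state=13 & 0x3f = 0xd; word=0xd868
[0+:3] rsvd=-4 & 0x7 = 0x4; word=0xd86c
word = 0xd86c → big-endian bytes:
  [0]=0xd8  [1]=0x6c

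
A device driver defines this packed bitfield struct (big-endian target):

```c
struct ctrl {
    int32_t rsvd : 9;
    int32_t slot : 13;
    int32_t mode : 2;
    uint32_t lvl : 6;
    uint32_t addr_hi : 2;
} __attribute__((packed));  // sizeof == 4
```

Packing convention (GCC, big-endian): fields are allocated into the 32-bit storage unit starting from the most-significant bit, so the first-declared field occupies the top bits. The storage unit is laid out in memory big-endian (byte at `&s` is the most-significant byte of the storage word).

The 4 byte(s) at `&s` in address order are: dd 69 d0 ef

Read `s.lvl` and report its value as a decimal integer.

59

[0]=0xdd [1]=0x69 [2]=0xd0 [3]=0xef (big-endian) → word 0xdd69d0ef
rsvd [23+:9] = (word>>23) & 0x1ff = 442
slot [10+:13] = (word>>10) & 0x1fff = 6772
mode [8+:2] = (word>>8) & 0x3 = 0
lvl [2+:6] = (word>>2) & 0x3f = 59  ←
addr_hi [0+:2] = (word>>0) & 0x3 = 3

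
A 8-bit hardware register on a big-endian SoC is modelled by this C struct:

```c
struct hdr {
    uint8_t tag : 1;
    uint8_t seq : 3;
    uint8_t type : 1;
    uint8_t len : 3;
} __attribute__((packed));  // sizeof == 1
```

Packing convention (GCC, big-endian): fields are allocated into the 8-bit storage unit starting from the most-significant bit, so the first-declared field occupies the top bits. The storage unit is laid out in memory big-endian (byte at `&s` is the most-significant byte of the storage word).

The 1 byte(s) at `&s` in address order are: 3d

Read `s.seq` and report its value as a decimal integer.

[0]=0x3d (big-endian) → word 0x3d
tag [7+:1] = (word>>7) & 0x1 = 0
seq [4+:3] = (word>>4) & 0x7 = 3  ←
type [3+:1] = (word>>3) & 0x1 = 1
len [0+:3] = (word>>0) & 0x7 = 5

3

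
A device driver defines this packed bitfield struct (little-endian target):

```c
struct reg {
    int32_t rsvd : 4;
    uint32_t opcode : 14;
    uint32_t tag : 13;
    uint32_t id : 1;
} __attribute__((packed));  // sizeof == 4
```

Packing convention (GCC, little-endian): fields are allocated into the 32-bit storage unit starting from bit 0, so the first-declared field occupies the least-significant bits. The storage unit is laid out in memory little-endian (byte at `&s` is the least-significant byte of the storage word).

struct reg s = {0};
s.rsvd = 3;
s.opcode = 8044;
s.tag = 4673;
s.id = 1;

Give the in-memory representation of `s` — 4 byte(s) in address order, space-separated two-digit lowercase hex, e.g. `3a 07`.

c3 f6 05 c9

rsvd:4 = 3 → 0x3 << 0 → word 0x00000003
opcode:14 = 8044 → 0x1f6c << 4 → word 0x0001f6c3
tag:13 = 4673 → 0x1241 << 18 → word 0x4905f6c3
id:1 = 1 → 0x1 << 31 → word 0xc905f6c3
word = 0xc905f6c3 → little-endian bytes:
  [0]=0xc3  [1]=0xf6  [2]=0x05  [3]=0xc9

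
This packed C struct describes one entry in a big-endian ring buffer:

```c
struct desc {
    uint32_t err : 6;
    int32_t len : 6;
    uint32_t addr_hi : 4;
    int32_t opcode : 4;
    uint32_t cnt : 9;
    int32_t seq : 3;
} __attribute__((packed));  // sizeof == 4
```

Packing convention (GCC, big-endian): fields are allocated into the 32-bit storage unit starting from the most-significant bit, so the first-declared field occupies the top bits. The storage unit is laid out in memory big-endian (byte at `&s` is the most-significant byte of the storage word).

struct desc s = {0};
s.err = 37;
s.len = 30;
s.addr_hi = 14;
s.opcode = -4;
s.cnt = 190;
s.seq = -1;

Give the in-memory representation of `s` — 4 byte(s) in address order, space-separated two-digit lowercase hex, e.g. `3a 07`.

95 ee c5 f7

err (6b) val=37 bits=0x25 at bit 26: 0x94000000
len (6b) val=30 bits=0x1e at bit 20: 0x95e00000
addr_hi (4b) val=14 bits=0xe at bit 16: 0x95ee0000
opcode (4b) val=-4 bits=0xc at bit 12: 0x95eec000
cnt (9b) val=190 bits=0xbe at bit 3: 0x95eec5f0
seq (3b) val=-1 bits=0x7 at bit 0: 0x95eec5f7
word = 0x95eec5f7 → big-endian bytes:
  [0]=0x95  [1]=0xee  [2]=0xc5  [3]=0xf7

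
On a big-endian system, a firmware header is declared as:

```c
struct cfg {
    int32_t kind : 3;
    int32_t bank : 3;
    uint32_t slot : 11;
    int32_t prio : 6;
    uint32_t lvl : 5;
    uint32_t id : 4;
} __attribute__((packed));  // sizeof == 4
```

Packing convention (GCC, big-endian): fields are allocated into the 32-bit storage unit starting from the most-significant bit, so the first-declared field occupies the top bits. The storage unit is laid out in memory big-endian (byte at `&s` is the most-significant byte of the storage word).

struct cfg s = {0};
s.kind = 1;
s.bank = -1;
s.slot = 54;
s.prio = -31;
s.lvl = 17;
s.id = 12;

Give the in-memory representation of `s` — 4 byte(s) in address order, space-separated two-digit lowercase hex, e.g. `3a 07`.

3c 1b 43 1c

kind:3 = 1 → 0x1 << 29 → word 0x20000000
bank:3 = -1 → 0x7 << 26 → word 0x3c000000
slot:11 = 54 → 0x36 << 15 → word 0x3c1b0000
prio:6 = -31 → 0x21 << 9 → word 0x3c1b4200
lvl:5 = 17 → 0x11 << 4 → word 0x3c1b4310
id:4 = 12 → 0xc << 0 → word 0x3c1b431c
word = 0x3c1b431c → big-endian bytes:
  [0]=0x3c  [1]=0x1b  [2]=0x43  [3]=0x1c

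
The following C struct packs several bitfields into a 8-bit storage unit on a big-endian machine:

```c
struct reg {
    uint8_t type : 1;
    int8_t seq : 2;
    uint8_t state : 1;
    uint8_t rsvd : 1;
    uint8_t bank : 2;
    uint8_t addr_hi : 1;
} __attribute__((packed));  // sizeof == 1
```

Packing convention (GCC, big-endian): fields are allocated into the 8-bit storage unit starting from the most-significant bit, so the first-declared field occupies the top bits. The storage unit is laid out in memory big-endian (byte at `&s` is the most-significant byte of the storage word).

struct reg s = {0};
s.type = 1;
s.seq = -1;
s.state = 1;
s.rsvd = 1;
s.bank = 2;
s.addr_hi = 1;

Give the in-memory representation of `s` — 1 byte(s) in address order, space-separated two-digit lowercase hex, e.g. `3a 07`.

[7+:1] type=1 & 0x1 = 0x1; word=0x80
[5+:2] seq=-1 & 0x3 = 0x3; word=0xe0
[4+:1] state=1 & 0x1 = 0x1; word=0xf0
[3+:1] rsvd=1 & 0x1 = 0x1; word=0xf8
[1+:2] bank=2 & 0x3 = 0x2; word=0xfc
[0+:1] addr_hi=1 & 0x1 = 0x1; word=0xfd
word = 0xfd → big-endian bytes:
  [0]=0xfd

fd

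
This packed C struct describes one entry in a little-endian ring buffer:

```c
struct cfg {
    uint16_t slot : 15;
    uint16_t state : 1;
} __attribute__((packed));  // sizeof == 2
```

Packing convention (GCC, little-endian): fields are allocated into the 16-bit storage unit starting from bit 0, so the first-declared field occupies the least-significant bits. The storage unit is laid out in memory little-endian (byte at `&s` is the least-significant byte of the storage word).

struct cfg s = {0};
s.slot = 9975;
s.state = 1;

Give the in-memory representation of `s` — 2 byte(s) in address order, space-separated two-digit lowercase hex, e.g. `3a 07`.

[0+:15] slot=9975 & 0x7fff = 0x26f7; word=0x26f7
[15+:1] state=1 & 0x1 = 0x1; word=0xa6f7
word = 0xa6f7 → little-endian bytes:
  [0]=0xf7  [1]=0xa6

f7 a6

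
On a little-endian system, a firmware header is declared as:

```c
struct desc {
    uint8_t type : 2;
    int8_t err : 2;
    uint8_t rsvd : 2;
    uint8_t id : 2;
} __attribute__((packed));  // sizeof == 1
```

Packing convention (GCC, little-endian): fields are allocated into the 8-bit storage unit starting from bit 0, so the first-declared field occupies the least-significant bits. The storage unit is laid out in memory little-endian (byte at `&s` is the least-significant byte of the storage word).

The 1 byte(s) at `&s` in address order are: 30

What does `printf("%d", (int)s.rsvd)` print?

[0]=0x30 (little-endian) → word 0x30
type:2 @ bit 0 → (0x30>>0)&0x3 = 0x0
err:2 @ bit 2 → (0x30>>2)&0x3 = 0x0
rsvd:2 @ bit 4 → (0x30>>4)&0x3 = 0x3  ←
id:2 @ bit 6 → (0x30>>6)&0x3 = 0x0

3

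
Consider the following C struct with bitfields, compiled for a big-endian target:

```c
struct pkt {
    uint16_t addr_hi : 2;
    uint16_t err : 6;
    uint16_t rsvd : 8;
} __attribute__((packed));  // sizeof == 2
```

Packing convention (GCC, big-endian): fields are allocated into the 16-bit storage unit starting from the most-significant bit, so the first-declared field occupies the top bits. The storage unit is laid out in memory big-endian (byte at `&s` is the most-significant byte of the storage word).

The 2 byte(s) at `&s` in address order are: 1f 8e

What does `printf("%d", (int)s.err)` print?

[0]=0x1f [1]=0x8e (big-endian) → word 0x1f8e
addr_hi:2 @ bit 14 → (0x1f8e>>14)&0x3 = 0x0
err:6 @ bit 8 → (0x1f8e>>8)&0x3f = 0x1f  ←
rsvd:8 @ bit 0 → (0x1f8e>>0)&0xff = 0x8e

31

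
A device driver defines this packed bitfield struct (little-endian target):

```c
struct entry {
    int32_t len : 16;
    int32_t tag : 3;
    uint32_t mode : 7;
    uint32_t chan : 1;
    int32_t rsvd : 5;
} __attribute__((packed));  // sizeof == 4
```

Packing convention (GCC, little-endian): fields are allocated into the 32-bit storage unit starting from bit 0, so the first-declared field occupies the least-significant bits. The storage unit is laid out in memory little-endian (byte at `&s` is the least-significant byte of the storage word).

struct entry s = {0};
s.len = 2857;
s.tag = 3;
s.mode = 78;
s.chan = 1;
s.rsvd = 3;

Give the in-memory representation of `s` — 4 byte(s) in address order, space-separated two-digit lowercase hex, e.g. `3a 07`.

len (16b) val=2857 bits=0xb29 at bit 0: 0x00000b29
tag (3b) val=3 bits=0x3 at bit 16: 0x00030b29
mode (7b) val=78 bits=0x4e at bit 19: 0x02730b29
chan (1b) val=1 bits=0x1 at bit 26: 0x06730b29
rsvd (5b) val=3 bits=0x3 at bit 27: 0x1e730b29
word = 0x1e730b29 → little-endian bytes:
  [0]=0x29  [1]=0x0b  [2]=0x73  [3]=0x1e

29 0b 73 1e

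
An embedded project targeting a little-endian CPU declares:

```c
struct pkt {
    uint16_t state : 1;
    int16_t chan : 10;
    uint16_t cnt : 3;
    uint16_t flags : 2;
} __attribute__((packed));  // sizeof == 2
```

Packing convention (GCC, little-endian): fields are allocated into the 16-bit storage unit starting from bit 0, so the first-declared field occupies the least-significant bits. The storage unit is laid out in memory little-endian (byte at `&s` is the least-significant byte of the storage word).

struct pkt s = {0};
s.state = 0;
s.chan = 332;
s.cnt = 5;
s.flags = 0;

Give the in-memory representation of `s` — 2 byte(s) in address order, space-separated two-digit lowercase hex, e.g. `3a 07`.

98 2a

state:1 = 0 → 0x0 << 0 → word 0x0000
chan:10 = 332 → 0x14c << 1 → word 0x0298
cnt:3 = 5 → 0x5 << 11 → word 0x2a98
flags:2 = 0 → 0x0 << 14 → word 0x2a98
word = 0x2a98 → little-endian bytes:
  [0]=0x98  [1]=0x2a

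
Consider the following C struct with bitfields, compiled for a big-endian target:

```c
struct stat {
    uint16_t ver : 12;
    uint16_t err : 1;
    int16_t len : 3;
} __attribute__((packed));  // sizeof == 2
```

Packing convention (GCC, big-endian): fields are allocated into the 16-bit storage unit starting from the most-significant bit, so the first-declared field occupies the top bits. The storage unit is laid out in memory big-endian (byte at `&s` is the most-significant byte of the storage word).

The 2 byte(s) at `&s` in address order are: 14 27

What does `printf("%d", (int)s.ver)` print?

322

[0]=0x14 [1]=0x27 (big-endian) → word 0x1427
ver:12 @ bit 4 → (0x1427>>4)&0xfff = 0x142  ←
err:1 @ bit 3 → (0x1427>>3)&0x1 = 0x0
len:3 @ bit 0 → (0x1427>>0)&0x7 = 0x7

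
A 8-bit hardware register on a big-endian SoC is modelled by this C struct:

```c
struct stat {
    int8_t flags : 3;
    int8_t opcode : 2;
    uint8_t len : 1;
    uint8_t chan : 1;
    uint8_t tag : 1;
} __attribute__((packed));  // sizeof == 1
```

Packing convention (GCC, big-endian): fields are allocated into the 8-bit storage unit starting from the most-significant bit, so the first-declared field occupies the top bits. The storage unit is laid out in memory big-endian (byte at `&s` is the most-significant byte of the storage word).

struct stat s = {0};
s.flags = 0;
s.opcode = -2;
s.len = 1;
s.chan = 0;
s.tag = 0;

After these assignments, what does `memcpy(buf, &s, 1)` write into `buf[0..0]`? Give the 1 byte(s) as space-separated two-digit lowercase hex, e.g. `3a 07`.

14

flags:3 = 0 → 0x0 << 5 → word 0x00
opcode:2 = -2 → 0x2 << 3 → word 0x10
len:1 = 1 → 0x1 << 2 → word 0x14
chan:1 = 0 → 0x0 << 1 → word 0x14
tag:1 = 0 → 0x0 << 0 → word 0x14
word = 0x14 → big-endian bytes:
  [0]=0x14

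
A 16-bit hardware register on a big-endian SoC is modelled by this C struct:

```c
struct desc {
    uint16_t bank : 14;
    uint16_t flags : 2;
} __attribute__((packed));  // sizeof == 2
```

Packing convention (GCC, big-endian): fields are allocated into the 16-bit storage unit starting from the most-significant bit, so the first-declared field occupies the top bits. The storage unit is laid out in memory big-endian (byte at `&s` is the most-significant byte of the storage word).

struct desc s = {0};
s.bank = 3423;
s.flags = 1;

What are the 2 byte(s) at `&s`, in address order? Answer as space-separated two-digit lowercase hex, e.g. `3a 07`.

35 7d

[2+:14] bank=3423 & 0x3fff = 0xd5f; word=0x357c
[0+:2] flags=1 & 0x3 = 0x1; word=0x357d
word = 0x357d → big-endian bytes:
  [0]=0x35  [1]=0x7d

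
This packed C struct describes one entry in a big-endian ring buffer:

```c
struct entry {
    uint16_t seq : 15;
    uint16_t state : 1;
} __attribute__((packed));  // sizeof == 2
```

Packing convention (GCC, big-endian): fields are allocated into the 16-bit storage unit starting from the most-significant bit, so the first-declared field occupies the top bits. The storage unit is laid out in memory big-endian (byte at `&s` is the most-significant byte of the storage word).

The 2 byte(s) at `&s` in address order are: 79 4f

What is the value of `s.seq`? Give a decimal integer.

[0]=0x79 [1]=0x4f (big-endian) → word 0x794f
seq:15 @ bit 1 → (0x794f>>1)&0x7fff = 0x3ca7  ←
state:1 @ bit 0 → (0x794f>>0)&0x1 = 0x1

15527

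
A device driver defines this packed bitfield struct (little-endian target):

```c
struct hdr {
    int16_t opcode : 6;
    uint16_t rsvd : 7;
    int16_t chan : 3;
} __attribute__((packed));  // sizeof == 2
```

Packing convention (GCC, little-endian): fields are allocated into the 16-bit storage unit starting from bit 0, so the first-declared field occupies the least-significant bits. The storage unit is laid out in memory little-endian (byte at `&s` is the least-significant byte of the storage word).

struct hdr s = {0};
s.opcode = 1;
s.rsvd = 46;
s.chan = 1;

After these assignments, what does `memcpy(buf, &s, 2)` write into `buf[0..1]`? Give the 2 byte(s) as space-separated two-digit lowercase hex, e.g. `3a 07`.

opcode:6 = 1 → 0x1 << 0 → word 0x0001
rsvd:7 = 46 → 0x2e << 6 → word 0x0b81
chan:3 = 1 → 0x1 << 13 → word 0x2b81
word = 0x2b81 → little-endian bytes:
  [0]=0x81  [1]=0x2b

81 2b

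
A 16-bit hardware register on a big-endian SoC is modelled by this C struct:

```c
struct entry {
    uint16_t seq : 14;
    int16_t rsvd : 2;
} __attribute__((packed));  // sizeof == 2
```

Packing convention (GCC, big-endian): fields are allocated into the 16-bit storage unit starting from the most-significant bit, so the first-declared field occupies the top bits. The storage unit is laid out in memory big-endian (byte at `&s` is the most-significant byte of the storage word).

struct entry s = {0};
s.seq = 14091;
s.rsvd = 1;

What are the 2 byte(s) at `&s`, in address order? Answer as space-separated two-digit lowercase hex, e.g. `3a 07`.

seq (14b) val=14091 bits=0x370b at bit 2: 0xdc2c
rsvd (2b) val=1 bits=0x1 at bit 0: 0xdc2d
word = 0xdc2d → big-endian bytes:
  [0]=0xdc  [1]=0x2d

dc 2d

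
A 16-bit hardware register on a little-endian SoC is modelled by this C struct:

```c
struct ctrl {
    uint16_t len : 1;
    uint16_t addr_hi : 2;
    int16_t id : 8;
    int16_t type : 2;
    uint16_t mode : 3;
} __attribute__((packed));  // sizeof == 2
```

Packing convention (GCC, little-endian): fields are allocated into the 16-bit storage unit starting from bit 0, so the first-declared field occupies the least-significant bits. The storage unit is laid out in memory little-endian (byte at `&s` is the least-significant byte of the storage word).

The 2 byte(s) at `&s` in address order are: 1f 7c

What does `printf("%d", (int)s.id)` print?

-125

[0]=0x1f [1]=0x7c (little-endian) → word 0x7c1f
len:1 @ bit 0 → (0x7c1f>>0)&0x1 = 0x1
addr_hi:2 @ bit 1 → (0x7c1f>>1)&0x3 = 0x3
id:8 @ bit 3 → (0x7c1f>>3)&0xff = 0x83  ←
type:2 @ bit 11 → (0x7c1f>>11)&0x3 = 0x3
mode:3 @ bit 13 → (0x7c1f>>13)&0x7 = 0x3
id signed 8b, MSB=1: 131 - 256 = -125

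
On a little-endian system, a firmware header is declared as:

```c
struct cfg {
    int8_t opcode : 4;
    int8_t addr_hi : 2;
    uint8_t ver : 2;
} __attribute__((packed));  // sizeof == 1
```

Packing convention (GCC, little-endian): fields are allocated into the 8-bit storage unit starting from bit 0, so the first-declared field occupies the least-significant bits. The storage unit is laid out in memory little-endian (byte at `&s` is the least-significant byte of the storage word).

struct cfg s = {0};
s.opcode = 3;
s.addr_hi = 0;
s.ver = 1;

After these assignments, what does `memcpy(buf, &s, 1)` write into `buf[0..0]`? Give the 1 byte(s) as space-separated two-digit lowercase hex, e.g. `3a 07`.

43

opcode:4 = 3 → 0x3 << 0 → word 0x03
addr_hi:2 = 0 → 0x0 << 4 → word 0x03
ver:2 = 1 → 0x1 << 6 → word 0x43
word = 0x43 → little-endian bytes:
  [0]=0x43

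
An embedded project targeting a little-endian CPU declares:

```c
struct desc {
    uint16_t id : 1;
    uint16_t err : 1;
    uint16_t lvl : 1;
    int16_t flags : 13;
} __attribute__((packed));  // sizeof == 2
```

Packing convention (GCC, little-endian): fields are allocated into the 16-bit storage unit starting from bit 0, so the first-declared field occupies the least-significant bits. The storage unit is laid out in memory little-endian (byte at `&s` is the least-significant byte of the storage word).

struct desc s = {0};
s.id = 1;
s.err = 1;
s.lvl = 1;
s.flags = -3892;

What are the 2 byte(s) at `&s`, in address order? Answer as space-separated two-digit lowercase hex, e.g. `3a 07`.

67 86

id:1 = 1 → 0x1 << 0 → word 0x0001
err:1 = 1 → 0x1 << 1 → word 0x0003
lvl:1 = 1 → 0x1 << 2 → word 0x0007
flags:13 = -3892 → 0x10cc << 3 → word 0x8667
word = 0x8667 → little-endian bytes:
  [0]=0x67  [1]=0x86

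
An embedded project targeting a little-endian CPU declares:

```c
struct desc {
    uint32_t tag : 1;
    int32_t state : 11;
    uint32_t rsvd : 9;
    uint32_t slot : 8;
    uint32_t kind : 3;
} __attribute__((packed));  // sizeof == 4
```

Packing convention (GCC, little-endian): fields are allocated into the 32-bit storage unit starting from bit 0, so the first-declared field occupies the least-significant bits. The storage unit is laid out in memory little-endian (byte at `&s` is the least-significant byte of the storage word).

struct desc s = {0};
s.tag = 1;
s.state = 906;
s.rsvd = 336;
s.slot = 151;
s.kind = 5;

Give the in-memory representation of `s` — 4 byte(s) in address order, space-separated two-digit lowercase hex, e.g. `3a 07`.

15 07 f5 b2

tag (1b) val=1 bits=0x1 at bit 0: 0x00000001
state (11b) val=906 bits=0x38a at bit 1: 0x00000715
rsvd (9b) val=336 bits=0x150 at bit 12: 0x00150715
slot (8b) val=151 bits=0x97 at bit 21: 0x12f50715
kind (3b) val=5 bits=0x5 at bit 29: 0xb2f50715
word = 0xb2f50715 → little-endian bytes:
  [0]=0x15  [1]=0x07  [2]=0xf5  [3]=0xb2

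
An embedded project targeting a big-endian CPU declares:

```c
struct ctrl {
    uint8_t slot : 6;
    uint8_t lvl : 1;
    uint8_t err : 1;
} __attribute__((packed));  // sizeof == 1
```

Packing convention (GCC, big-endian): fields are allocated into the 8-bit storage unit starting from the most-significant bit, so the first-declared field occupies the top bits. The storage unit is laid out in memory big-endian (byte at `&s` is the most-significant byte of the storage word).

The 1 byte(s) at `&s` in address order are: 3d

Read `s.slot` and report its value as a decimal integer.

[0]=0x3d (big-endian) → word 0x3d
slot [2+:6] = (word>>2) & 0x3f = 15  ←
lvl [1+:1] = (word>>1) & 0x1 = 0
err [0+:1] = (word>>0) & 0x1 = 1

15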